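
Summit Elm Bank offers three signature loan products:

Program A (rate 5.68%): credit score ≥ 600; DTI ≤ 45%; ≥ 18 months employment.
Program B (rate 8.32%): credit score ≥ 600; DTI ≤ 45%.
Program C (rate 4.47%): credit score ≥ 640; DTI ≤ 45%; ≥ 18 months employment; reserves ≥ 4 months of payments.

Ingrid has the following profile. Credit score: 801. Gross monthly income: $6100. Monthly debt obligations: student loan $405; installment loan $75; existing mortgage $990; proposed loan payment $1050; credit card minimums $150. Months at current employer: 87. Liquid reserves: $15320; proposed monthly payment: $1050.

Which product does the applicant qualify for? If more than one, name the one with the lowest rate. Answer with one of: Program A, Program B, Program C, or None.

Total debts = (405 + 75 + 990 + 1,050 + 150) = 2,670; DTI = 2,670/6,100 = 43.8%.
Reserves = 15,320/1,050 = 14.6 months.
Program A: score 801 ≥ 600; DTI 43.8% ≤ 45%; employment 87 ≥ 18 mo → qualifies.
Program B: score 801 ≥ 600; DTI 43.8% ≤ 45% → qualifies.
Program C: score 801 ≥ 640; DTI 43.8% ≤ 45%; employment 87 ≥ 18 mo; reserves 14.6 ≥ 4 mo → qualifies.
Qualifying: Program A, Program B, Program C. Lowest rate is 4.47% → Program C.

Program C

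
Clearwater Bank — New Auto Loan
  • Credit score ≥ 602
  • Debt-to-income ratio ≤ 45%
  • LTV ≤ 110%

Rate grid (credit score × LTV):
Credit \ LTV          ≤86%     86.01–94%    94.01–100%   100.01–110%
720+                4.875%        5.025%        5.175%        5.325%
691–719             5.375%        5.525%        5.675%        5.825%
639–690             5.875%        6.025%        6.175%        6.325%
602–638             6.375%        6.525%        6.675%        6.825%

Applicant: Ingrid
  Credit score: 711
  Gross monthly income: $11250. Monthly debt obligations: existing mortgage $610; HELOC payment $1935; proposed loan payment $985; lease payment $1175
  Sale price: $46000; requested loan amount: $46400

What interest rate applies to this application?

5.825%

Credit score 711 ≥ 602; Total monthly debts = (610 + 1,935 + 985 + 1,175) = 4,705. Debt-to-income = 4,705/11,250 = 41.8% — meets 45% limit
Loan-to-value = 46,400/46,000 = 100.9% — pass (110% max)
Credit 711 → row 691–719; LTV 100.9% → column 100.01–110%. Grid cell → 5.825%.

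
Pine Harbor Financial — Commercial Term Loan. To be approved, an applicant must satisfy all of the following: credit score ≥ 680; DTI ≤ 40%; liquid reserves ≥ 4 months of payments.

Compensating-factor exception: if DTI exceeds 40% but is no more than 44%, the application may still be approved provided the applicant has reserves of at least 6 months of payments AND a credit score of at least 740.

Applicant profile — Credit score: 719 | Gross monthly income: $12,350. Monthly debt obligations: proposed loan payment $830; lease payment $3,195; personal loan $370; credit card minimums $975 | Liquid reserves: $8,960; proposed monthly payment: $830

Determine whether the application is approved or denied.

Denied

Credit score 719 ≥ 680 (meets base)
Total debts = (830 + 3,195 + 370 + 975) = 5,370. DTI = 5,370/12,350 = 43.5% > 40% — standard DTI limit exceeded.
Reserves: 8,960 ÷ 830 = 10.8 months (meets 4-month minimum)
43.5% falls in the override range (40%–44%), so the compensating-factor test applies.
Override check — reserves: 10.8 mo (ok); score: 719 (below 740).
Override conditions not both satisfied; exception does not apply.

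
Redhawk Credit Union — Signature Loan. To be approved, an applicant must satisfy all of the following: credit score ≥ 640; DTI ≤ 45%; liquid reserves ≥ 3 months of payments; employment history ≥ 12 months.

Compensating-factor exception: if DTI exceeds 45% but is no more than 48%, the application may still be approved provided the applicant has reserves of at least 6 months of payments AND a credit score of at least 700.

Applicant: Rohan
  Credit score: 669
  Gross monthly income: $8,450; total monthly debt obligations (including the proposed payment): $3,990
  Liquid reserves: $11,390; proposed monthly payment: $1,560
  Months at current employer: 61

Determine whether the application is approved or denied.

Credit score 669 ≥ 640 (meets base)
DTI = 3,990/8,450 = 47.2% > 45% — standard DTI limit exceeded.
Liquid reserves cover 11,390/1,560 = 7.3 months — ≥ 3 required
Employment 61 ≥ 12 months
DTI 47.2% is within the 45%–48% exception band; checking compensating factors.
Reserves 7.3 ≥ 6 months; credit score 669 < 700.
Override conditions not both satisfied; exception does not apply.

Denied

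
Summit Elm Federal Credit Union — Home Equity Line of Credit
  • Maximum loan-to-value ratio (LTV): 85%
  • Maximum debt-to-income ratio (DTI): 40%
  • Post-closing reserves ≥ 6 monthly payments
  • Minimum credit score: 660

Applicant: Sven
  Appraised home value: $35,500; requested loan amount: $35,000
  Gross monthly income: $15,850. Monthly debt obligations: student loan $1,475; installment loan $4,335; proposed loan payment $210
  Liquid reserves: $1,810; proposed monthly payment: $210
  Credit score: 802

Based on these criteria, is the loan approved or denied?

LTV: 35,000 ÷ 35,500 = 98.6%, exceeds 85% cap
Total monthly debts = (1,475 + 4,335 + 210) = 6,020. Debt-to-income = 6,020/15,850 = 38% — meets 40% limit
Reserves: 1,810 ÷ 210 = 8.6 months (meets 6-month minimum)
Credit score 802 ≥ 660 (meets)
Fails on LTV.

Denied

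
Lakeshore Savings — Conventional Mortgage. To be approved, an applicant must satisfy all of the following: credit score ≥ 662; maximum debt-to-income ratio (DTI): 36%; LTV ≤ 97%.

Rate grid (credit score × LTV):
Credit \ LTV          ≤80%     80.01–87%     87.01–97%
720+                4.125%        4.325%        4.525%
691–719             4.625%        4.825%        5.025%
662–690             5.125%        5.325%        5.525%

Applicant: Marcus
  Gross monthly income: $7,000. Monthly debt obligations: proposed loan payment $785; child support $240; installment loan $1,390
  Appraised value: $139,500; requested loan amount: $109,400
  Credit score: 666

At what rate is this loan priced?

Credit score 666 ≥ 662; Total monthly debts = (785 + 240 + 1,390) = 2,415. Debt-to-income = 2,415/7,000 = 34.5% — meets 36% limit
Loan-to-value = 109,400/139,500 = 78.4% — pass (97% max)
Row: 666 falls in 662–690. Column: 78.4% falls in ≤80%. Rate = 5.125%.

5.125%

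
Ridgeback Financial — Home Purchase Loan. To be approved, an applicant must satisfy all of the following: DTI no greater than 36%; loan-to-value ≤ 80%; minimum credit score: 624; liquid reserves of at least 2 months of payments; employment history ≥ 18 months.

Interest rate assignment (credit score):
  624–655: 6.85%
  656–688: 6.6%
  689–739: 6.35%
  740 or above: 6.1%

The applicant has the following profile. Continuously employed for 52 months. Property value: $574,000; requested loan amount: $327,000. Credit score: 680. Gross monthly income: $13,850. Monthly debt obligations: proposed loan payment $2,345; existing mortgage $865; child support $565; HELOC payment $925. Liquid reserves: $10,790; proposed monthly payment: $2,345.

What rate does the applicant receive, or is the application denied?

Credit score 680 ≥ 624 (meets minimum)
Reserves: 10,790 ÷ 2,345 = 4.6 months (meets 2-month minimum)
Total monthly debts = (2,345 + 865 + 565 + 925) = 4,700. DTI: 4,700 ÷ 13,850 = 33.9%, within the 36% cap
Employment 52 ≥ 18 months
LTV = 327,000/574,000 = 57% ≤ 80%
All requirements met. Score 680 falls in the 656–688 tier → 6.6%.

Approved at 6.6%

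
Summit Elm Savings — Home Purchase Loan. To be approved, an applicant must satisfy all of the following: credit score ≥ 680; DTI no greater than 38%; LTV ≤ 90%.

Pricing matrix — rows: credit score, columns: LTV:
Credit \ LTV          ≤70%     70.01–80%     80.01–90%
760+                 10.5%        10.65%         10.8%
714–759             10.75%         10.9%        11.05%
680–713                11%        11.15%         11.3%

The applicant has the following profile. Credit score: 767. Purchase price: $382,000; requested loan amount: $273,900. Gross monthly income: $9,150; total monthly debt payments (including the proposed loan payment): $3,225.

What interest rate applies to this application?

10.65%

Credit score 767 ≥ 680; DTI = 3,225/9,150 = 35.2% ≤ 38%
Loan-to-value = 273,900/382,000 = 71.7% — pass (90% max)
Score 767 is in the 760+ band; LTV 71.7% is in the 70.01–80% band → 10.65%.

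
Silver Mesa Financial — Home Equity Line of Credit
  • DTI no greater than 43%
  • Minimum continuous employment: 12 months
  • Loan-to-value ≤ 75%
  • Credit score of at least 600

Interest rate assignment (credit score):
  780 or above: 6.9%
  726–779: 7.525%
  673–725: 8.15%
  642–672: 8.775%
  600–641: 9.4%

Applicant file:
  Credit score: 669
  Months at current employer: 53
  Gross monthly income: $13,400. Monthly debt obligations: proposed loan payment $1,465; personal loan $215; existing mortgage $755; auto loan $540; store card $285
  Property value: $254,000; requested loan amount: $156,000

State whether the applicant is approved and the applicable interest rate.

Approved at 8.775%

Credit score 669 ≥ 600 (meets minimum)
Loan-to-value = 156,000/254,000 = 61.4% — pass (75% max)
Employment 53 ≥ 12 months
Total monthly debts = (1,465 + 215 + 755 + 540 + 285) = 3,260. DTI = 3,260/13,400 = 24.3% ≤ 43%
All requirements met. Score 669 falls in the 642–672 tier → 8.775%.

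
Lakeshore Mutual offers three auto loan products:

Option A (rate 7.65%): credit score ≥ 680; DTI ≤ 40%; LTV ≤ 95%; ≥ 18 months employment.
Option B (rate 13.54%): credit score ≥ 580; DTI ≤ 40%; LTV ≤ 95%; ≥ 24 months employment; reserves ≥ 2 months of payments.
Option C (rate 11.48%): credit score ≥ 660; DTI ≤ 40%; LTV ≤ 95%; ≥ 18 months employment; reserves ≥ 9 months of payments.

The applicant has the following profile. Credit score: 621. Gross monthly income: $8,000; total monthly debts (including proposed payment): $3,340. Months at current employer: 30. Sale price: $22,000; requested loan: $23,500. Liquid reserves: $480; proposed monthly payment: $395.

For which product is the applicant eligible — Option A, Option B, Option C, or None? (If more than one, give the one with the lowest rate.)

DTI = 3,340/8,000 = 41.8%.
LTV = 23,500/22,000 = 106.8%.
Reserves = 480/395 = 1.2 months.
Option A: score 621 < 680; DTI 41.8% > 40%; LTV 106.8% > 95%; employment 30 ≥ 18 mo → does not qualify.
Option B: score 621 ≥ 580; DTI 41.8% > 40%; LTV 106.8% > 95%; employment 30 ≥ 24 mo; reserves 1.2 < 2 mo → does not qualify.
Option C: score 621 < 660; DTI 41.8% > 40%; LTV 106.8% > 95%; employment 30 ≥ 18 mo; reserves 1.2 < 9 mo → does not qualify.

None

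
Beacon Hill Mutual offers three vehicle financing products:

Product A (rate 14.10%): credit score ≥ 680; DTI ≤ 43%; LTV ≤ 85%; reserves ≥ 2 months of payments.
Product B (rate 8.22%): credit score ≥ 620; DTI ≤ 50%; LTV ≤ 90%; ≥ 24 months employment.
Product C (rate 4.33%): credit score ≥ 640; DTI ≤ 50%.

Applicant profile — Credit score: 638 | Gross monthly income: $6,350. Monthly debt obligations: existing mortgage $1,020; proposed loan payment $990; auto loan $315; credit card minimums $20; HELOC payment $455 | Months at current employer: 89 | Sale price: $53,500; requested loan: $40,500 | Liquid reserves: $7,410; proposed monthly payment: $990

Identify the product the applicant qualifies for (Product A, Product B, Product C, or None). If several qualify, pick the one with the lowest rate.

Product B

Total debts = (1,020 + 990 + 315 + 20 + 455) = 2,800; DTI = 2,800/6,350 = 44.1%.
LTV = 40,500/53,500 = 75.7%.
Reserves = 7,410/990 = 7.5 months.
Product A: score 638 < 680; DTI 44.1% > 43%; LTV 75.7% ≤ 85%; reserves 7.5 ≥ 2 mo → does not qualify.
Product B: score 638 ≥ 620; DTI 44.1% ≤ 50%; LTV 75.7% ≤ 90%; employment 89 ≥ 24 mo → qualifies.
Product C: score 638 < 640; DTI 44.1% ≤ 50% → does not qualify.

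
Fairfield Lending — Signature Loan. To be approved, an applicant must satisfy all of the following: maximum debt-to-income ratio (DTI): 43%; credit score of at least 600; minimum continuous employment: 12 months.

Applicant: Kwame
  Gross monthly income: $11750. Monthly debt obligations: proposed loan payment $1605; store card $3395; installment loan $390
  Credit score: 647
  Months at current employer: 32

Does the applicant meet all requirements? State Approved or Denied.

Denied

Total monthly debts = (1,605 + 3,395 + 390) = 5,390. DTI: 5,390 ÷ 11,750 = 45.9%, exceeds the 43% cap
Credit score 647 ≥ 600 (meets)
Employment 32 ≥ 12 months
Fails on DTI.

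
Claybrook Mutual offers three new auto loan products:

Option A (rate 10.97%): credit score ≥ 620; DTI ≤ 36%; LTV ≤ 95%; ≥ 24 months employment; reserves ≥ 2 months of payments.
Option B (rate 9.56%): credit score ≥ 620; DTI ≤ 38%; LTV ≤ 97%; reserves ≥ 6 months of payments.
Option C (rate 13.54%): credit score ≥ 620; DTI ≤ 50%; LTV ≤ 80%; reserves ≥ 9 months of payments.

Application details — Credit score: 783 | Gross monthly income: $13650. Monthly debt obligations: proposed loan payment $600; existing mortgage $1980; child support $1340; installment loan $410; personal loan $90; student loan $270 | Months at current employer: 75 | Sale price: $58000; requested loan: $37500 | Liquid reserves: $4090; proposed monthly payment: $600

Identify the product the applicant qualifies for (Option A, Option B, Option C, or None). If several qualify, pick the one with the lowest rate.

Total debts = (600 + 1,980 + 1,340 + 410 + 90 + 270) = 4,690; DTI = 4,690/13,650 = 34.4%.
LTV = 37,500/58,000 = 64.7%.
Reserves = 4,090/600 = 6.8 months.
Option A: score 783 ≥ 620; DTI 34.4% ≤ 36%; LTV 64.7% ≤ 95%; employment 75 ≥ 24 mo; reserves 6.8 ≥ 2 mo → qualifies.
Option B: score 783 ≥ 620; DTI 34.4% ≤ 38%; LTV 64.7% ≤ 97%; reserves 6.8 ≥ 6 mo → qualifies.
Option C: score 783 ≥ 620; DTI 34.4% ≤ 50%; LTV 64.7% ≤ 80%; reserves 6.8 < 9 mo → does not qualify.
Qualifying: Option A, Option B. Lowest rate is 9.56% → Option B.

Option B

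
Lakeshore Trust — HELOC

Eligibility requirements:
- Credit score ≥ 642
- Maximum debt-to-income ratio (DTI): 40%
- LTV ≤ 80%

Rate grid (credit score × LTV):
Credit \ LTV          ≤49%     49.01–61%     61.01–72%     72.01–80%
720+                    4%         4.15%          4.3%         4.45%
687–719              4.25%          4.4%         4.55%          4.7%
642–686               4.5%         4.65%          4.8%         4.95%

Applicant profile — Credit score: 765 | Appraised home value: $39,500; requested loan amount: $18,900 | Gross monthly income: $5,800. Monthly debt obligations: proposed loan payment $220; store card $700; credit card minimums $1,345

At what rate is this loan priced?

Credit score 765 ≥ 642; Total monthly debts = (220 + 700 + 1,345) = 2,265. DTI = 2,265/5,800 = 39.1% ≤ 40%
Loan-to-value = 18,900/39,500 = 47.8% — pass (80% max)
Credit 765 → row 720+; LTV 47.8% → column ≤49%. Grid cell → 4%.

4%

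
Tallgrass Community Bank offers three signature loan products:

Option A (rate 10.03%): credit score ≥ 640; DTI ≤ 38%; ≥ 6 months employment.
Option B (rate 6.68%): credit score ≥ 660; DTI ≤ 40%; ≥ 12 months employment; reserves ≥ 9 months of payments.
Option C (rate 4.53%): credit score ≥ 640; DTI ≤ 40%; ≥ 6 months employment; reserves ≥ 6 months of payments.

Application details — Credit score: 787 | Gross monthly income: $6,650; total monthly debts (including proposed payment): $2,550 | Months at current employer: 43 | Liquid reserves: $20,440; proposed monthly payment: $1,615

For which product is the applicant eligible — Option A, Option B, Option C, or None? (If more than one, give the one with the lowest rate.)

Option C

DTI = 2,550/6,650 = 38.3%.
Reserves = 20,440/1,615 = 12.7 months.
Option A: score 787 ≥ 640; DTI 38.3% > 38%; employment 43 ≥ 6 mo → does not qualify.
Option B: score 787 ≥ 660; DTI 38.3% ≤ 40%; employment 43 ≥ 12 mo; reserves 12.7 ≥ 9 mo → qualifies.
Option C: score 787 ≥ 640; DTI 38.3% ≤ 40%; employment 43 ≥ 6 mo; reserves 12.7 ≥ 6 mo → qualifies.
Qualifying: Option B, Option C. Lowest rate is 4.53% → Option C.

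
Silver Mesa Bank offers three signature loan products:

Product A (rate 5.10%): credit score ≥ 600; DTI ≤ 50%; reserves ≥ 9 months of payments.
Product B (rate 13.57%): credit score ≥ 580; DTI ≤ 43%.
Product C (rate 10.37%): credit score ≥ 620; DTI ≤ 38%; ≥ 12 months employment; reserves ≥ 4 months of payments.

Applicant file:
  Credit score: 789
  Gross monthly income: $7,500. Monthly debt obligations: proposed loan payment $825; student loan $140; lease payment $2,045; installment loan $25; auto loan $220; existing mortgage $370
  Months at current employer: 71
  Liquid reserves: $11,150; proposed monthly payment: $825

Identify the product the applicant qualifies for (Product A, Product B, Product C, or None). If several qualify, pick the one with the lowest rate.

Product A

Total debts = (825 + 140 + 2,045 + 25 + 220 + 370) = 3,625; DTI = 3,625/7,500 = 48.3%.
Reserves = 11,150/825 = 13.5 months.
Product A: score 789 ≥ 600; DTI 48.3% ≤ 50%; reserves 13.5 ≥ 9 mo → qualifies.
Product B: score 789 ≥ 580; DTI 48.3% > 43% → does not qualify.
Product C: score 789 ≥ 620; DTI 48.3% > 38%; employment 71 ≥ 12 mo; reserves 13.5 ≥ 4 mo → does not qualify.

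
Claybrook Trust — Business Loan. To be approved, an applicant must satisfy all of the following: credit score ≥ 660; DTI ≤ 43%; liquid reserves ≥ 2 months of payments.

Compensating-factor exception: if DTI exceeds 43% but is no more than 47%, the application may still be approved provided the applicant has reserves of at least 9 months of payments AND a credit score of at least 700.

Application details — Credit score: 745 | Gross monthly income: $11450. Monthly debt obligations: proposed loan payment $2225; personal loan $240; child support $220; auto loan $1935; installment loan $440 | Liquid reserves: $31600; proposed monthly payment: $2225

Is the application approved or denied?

Approved

Credit score 745 ≥ 660 (meets base)
Total debts = (2,225 + 240 + 220 + 1,935 + 440) = 5,060. DTI = 5,060/11,450 = 44.2% > 43% — standard DTI limit exceeded.
Liquid reserves cover 31,600/2,225 = 14.2 months — ≥ 2 required
44.2% falls in the override range (43%–47%), so the compensating-factor test applies.
Reserves 14.2 ≥ 9 months; credit score 745 ≥ 700.
Both override conditions satisfied; DTI exception granted.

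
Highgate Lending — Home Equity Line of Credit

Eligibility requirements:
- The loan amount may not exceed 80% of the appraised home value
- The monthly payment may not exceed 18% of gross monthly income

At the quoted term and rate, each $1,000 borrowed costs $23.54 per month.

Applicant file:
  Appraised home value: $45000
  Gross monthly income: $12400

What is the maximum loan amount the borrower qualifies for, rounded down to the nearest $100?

Payment cap: 18% × $12,400 = $2,232/month.
At $23.54 per $1,000, that supports 2,232/23.54 × 1,000 ≈ $94,817 → $94,800.
LTV cap: 80% × $45,000 = $36,000 → $36,000.
Binding constraint: loan-to-value.

$36,000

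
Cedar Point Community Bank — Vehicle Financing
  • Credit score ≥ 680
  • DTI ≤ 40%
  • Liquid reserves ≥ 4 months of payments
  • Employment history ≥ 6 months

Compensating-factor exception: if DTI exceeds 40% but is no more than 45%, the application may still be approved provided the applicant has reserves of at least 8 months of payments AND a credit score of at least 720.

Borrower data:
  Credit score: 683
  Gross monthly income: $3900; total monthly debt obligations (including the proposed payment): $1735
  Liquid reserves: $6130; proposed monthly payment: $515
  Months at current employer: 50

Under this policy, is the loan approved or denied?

Denied

Credit score 683 ≥ 680 (meets base)
DTI = 1,735/3,900 = 44.5% > 40% — standard DTI limit exceeded.
Reserves = 6,130/515 = 11.9 months ≥ 4
Employment 50 ≥ 6 months
DTI 44.5% is within the 40%–45% exception band; checking compensating factors.
Reserves 11.9 ≥ 8 months; credit score 683 < 720.
Compensating-factor requirement not fully met.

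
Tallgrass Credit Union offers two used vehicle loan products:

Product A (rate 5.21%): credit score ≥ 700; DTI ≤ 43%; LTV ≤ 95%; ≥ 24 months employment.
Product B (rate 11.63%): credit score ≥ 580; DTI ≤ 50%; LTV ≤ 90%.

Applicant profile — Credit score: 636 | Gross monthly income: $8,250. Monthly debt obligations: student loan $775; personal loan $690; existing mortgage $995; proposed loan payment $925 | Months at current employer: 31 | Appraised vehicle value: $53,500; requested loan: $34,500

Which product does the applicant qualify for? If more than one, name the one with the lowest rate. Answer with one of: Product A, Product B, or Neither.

Total debts = (775 + 690 + 995 + 925) = 3,385; DTI = 3,385/8,250 = 41%.
LTV = 34,500/53,500 = 64.5%.
Product A: score 636 < 700; DTI 41% ≤ 43%; LTV 64.5% ≤ 95%; employment 31 ≥ 24 mo → does not qualify.
Product B: score 636 ≥ 580; DTI 41% ≤ 50%; LTV 64.5% ≤ 90% → qualifies.

Product B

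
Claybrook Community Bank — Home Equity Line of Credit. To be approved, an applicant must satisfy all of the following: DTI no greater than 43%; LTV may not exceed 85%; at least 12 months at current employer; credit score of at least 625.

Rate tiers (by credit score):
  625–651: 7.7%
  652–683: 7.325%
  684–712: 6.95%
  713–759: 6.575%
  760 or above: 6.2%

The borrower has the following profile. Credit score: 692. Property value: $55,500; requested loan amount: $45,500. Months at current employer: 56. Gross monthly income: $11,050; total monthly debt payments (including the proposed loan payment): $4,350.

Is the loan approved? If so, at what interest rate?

Approved at 6.95%

Credit score 692 ≥ 625 (meets minimum)
DTI: 4,350 ÷ 11,050 = 39.4%, within the 43% cap
LTV = 45,500/55,500 = 82% ≤ 85%
Employment 56 ≥ 12 months
All requirements met. Score 692 falls in the 684–712 tier → 6.95%.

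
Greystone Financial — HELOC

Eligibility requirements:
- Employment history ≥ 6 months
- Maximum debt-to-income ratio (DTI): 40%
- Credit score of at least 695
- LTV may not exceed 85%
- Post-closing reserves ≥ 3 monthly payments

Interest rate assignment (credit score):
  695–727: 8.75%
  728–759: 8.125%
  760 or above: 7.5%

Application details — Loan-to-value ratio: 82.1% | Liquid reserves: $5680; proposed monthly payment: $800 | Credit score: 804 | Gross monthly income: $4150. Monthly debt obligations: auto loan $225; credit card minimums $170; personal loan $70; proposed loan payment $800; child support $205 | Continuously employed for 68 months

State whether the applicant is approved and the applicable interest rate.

Approved at 7.5%

Credit score 804 ≥ 695 (meets minimum)
Reserves: 5,680 ÷ 800 = 7.1 months (meets 3-month minimum)
LTV 82.1% — within 85%
Employment 68 ≥ 6 months
Total monthly debts = (225 + 170 + 70 + 800 + 205) = 1,470. DTI: 1,470 ÷ 4,150 = 35.4%, within the 40% cap
All requirements met. Score 804 falls in the 760 or above tier → 7.5%.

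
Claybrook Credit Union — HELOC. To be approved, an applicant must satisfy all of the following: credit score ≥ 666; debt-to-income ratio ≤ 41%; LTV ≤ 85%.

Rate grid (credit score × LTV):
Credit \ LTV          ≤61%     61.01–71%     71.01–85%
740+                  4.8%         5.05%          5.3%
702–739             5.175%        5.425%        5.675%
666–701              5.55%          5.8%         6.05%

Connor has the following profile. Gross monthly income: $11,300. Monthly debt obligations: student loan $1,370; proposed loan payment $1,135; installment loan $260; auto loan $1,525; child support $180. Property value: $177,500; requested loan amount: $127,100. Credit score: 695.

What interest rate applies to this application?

Credit score 695 ≥ 666; Total monthly debts = (1,370 + 1,135 + 260 + 1,525 + 180) = 4,470. Debt-to-income = 4,470/11,300 = 39.6% — meets 41% limit
Loan-to-value = 127,100/177,500 = 71.6% — pass (85% max)
Row: 695 falls in 666–701. Column: 71.6% falls in 71.01–85%. Rate = 6.05%.

6.05%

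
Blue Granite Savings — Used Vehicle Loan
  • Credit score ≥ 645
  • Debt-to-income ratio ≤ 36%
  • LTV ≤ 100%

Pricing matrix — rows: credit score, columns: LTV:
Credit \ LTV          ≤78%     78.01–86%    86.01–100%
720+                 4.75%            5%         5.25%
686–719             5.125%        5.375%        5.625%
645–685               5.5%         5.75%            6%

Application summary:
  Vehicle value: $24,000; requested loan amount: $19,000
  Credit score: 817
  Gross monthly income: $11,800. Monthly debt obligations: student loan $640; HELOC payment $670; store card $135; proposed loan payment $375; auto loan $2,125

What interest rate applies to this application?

5%

Credit score 817 ≥ 645; Total monthly debts = (640 + 670 + 135 + 375 + 2,125) = 3,945. Debt-to-income = 3,945/11,800 = 33.4% — meets 36% limit
LTV: 19,000 ÷ 24,000 = 79.2%, within 100% cap
Score 817 is in the 720+ band; LTV 79.2% is in the 78.01–86% band → 5%.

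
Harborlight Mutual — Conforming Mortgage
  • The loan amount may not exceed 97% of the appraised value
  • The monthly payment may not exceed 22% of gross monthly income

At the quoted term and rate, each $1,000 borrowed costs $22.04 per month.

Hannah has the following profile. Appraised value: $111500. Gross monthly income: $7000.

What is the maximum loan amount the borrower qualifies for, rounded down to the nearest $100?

$69,800

Payment cap: 22% × $7,000 = $1,540/month.
At $22.04 per $1,000, that supports 1,540/22.04 × 1,000 ≈ $69,872 → $69,800.
LTV cap: 97% × $111,500 = $108,155 → $108,100.
Binding constraint: payment-to-income.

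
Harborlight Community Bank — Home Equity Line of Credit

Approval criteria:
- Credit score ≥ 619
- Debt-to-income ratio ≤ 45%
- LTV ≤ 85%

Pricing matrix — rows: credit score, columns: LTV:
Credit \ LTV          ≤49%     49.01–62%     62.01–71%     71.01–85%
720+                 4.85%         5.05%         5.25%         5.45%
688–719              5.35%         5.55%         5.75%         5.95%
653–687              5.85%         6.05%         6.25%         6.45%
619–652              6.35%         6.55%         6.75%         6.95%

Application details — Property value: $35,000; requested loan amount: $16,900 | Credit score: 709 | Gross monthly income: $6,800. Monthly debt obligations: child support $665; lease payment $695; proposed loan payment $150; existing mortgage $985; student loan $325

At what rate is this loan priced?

5.35%

Credit score 709 ≥ 619; Total monthly debts = (665 + 695 + 150 + 985 + 325) = 2,820. DTI: 2,820 ÷ 6,800 = 41.5%, within the 45% cap
LTV = 16,900/35,000 = 48.3% ≤ 85%
Row: 709 falls in 688–719. Column: 48.3% falls in ≤49%. Rate = 5.35%.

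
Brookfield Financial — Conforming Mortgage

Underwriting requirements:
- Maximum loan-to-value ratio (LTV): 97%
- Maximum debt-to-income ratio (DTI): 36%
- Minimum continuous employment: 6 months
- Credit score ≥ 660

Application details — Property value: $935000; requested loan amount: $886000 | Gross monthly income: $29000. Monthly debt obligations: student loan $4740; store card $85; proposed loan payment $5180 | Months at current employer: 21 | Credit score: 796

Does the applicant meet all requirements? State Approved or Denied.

LTV = 886,000/935,000 = 94.8% ≤ 97%
Total monthly debts = (4,740 + 85 + 5,180) = 10,005. DTI = 10,005/29,000 = 34.5% ≤ 36%
Employment 21 ≥ 6 months
Credit score 796 ≥ 660 (meets)
All criteria satisfied.

Approved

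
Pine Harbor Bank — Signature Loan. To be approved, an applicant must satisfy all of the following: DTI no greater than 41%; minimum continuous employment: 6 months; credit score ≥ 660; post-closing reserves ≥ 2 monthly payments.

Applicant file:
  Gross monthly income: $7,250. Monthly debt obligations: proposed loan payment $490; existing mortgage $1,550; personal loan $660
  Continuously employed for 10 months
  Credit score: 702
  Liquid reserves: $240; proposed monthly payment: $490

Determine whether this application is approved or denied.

Total monthly debts = (490 + 1,550 + 660) = 2,700. DTI = 2,700/7,250 = 37.2% ≤ 41%
Employment 10 ≥ 6 months
Credit score 702 ≥ 660 (meets)
Reserves = 240/490 = 0.5 months < 2
Fails on reserves.

Denied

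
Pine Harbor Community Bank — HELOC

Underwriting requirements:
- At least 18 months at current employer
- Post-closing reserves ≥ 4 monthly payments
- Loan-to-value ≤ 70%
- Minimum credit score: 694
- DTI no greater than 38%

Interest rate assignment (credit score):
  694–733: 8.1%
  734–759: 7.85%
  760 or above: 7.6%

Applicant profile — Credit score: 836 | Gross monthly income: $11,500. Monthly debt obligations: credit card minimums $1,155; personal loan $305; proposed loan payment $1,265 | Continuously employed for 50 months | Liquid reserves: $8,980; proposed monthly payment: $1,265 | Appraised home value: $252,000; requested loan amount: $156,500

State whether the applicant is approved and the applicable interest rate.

Credit score 836 ≥ 694 (meets minimum)
Employment 50 ≥ 18 months
Reserves: 8,980 ÷ 1,265 = 7.1 months (meets 4-month minimum)
Total monthly debts = (1,155 + 305 + 1,265) = 2,725. Debt-to-income = 2,725/11,500 = 23.7% — meets 38% limit
LTV = 156,500/252,000 = 62.1% ≤ 70%
All requirements met. Score 836 falls in the 760 or above tier → 7.6%.

Approved at 7.6%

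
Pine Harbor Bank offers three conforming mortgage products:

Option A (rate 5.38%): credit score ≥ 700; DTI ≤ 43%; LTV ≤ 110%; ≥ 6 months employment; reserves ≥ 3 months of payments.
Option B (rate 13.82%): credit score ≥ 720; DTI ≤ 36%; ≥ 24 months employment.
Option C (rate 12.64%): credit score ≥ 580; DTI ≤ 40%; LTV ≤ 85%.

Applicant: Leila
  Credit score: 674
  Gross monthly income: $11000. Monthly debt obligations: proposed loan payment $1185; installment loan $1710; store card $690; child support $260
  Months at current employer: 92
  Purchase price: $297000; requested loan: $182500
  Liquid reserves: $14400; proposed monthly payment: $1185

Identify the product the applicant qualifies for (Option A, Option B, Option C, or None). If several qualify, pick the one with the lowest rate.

Option C

Total debts = (1,185 + 1,710 + 690 + 260) = 3,845; DTI = 3,845/11,000 = 35%.
LTV = 182,500/297,000 = 61.4%.
Reserves = 14,400/1,185 = 12.2 months.
Option A: score 674 < 700; DTI 35% ≤ 43%; LTV 61.4% ≤ 110%; employment 92 ≥ 6 mo; reserves 12.2 ≥ 3 mo → does not qualify.
Option B: score 674 < 720; DTI 35% ≤ 36%; employment 92 ≥ 24 mo → does not qualify.
Option C: score 674 ≥ 580; DTI 35% ≤ 40%; LTV 61.4% ≤ 85% → qualifies.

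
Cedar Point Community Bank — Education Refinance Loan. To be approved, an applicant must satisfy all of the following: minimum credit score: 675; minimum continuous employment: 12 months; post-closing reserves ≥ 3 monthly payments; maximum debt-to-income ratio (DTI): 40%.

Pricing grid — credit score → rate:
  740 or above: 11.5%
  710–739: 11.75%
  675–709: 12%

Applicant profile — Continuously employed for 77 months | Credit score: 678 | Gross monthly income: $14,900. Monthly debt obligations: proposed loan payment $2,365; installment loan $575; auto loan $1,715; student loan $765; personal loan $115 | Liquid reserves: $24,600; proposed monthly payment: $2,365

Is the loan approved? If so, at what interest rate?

Approved at 12%

Credit score 678 ≥ 675 (meets minimum)
Employment 77 ≥ 12 months
Reserves: 24,600 ÷ 2,365 = 10.4 months (meets 3-month minimum)
Total monthly debts = (2,365 + 575 + 1,715 + 765 + 115) = 5,535. DTI = 5,535/14,900 = 37.1% ≤ 40%
All requirements met. Score 678 falls in the 675–709 tier → 12%.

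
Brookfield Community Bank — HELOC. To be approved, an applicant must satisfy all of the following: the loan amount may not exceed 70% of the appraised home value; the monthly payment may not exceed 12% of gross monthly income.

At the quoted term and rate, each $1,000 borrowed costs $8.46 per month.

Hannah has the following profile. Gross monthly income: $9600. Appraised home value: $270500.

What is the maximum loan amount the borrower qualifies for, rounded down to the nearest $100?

$136,100

Payment cap: 12% × $9,600 = $1,152/month.
At $8.46 per $1,000, that supports 1,152/8.46 × 1,000 ≈ $136,170 → $136,100.
LTV cap: 70% × $270,500 = $189,350 → $189,300.
Binding constraint: payment-to-income.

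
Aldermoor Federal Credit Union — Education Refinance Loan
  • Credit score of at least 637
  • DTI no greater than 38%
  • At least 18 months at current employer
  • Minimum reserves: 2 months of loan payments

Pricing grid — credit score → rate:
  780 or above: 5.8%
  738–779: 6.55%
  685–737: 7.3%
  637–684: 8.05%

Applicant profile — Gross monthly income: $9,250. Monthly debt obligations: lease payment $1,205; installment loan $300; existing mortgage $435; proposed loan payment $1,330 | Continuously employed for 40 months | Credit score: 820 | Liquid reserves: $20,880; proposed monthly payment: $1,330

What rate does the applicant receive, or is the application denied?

Credit score 820 ≥ 637 (meets minimum)
Total monthly debts = (1,205 + 300 + 435 + 1,330) = 3,270. DTI = 3,270/9,250 = 35.4% ≤ 38%
Reserves: 20,880 ÷ 1,330 = 15.7 months (meets 2-month minimum)
Employment 40 ≥ 18 months
All requirements met. Score 820 falls in the 780 or above tier → 5.8%.

Approved at 5.8%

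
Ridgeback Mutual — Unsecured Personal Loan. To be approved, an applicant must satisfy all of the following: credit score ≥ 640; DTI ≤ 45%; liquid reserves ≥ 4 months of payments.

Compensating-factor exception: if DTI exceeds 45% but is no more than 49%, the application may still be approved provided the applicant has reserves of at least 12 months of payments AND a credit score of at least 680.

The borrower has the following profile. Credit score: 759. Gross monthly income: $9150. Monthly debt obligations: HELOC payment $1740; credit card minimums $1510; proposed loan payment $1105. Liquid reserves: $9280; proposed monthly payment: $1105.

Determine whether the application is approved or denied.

Credit score 759 ≥ 640 (meets base)
Total debts = (1,740 + 1,510 + 1,105) = 4,355. DTI: 4,355 ÷ 9,150 = 47.6%, over the 45% base limit.
Reserves: 9,280 ÷ 1,105 = 8.4 months (meets 4-month minimum)
DTI 47.6% is within the 45%–49% exception band; checking compensating factors.
Override check — reserves: 8.4 mo (short of 12); score: 759 (ok).
Compensating-factor requirement not fully met.

Denied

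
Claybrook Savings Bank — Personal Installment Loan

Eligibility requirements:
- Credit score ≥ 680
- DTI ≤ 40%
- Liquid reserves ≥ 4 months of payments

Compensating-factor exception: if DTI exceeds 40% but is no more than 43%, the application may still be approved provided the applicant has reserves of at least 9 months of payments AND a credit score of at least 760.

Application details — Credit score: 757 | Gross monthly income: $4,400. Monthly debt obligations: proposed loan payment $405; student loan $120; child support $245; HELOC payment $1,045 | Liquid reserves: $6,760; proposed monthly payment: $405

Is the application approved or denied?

Credit score 757 ≥ 680 (meets base)
Total debts = (405 + 120 + 245 + 1,045) = 1,815. DTI: 1,815 ÷ 4,400 = 41.2%, over the 40% base limit.
Reserves = 6,760/405 = 16.7 months ≥ 4
41.2% falls in the override range (40%–43%), so the compensating-factor test applies.
Override check — reserves: 16.7 mo (ok); score: 757 (below 760).
Override conditions not both satisfied; exception does not apply.

Denied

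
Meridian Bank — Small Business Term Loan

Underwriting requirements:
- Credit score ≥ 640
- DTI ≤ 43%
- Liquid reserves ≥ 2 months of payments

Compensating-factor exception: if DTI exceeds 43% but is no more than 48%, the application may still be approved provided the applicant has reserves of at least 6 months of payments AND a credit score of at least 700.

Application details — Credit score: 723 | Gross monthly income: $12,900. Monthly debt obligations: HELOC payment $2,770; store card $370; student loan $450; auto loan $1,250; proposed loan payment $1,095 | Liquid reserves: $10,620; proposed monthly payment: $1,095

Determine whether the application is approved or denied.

Credit score 723 ≥ 640 (meets base)
Total debts = (2,770 + 370 + 450 + 1,250 + 1,095) = 5,935. DTI: 5,935 ÷ 12,900 = 46%, over the 43% base limit.
Reserves = 10,620/1,095 = 9.7 months ≥ 2
DTI 46% is within the 43%–48% exception band; checking compensating factors.
Reserves 9.7 ≥ 6 months; credit score 723 ≥ 700.
Both override conditions satisfied; DTI exception granted.

Approved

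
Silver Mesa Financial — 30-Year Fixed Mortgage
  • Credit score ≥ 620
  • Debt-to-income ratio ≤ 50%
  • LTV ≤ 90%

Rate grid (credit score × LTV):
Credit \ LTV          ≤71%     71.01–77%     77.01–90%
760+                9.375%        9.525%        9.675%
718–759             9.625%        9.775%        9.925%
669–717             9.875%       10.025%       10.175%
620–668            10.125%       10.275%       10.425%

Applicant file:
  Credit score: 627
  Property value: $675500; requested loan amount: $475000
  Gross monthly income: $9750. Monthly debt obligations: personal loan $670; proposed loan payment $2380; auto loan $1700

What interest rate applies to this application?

10.125%

Credit score 627 ≥ 620; Total monthly debts = (670 + 2,380 + 1,700) = 4,750. Debt-to-income = 4,750/9,750 = 48.7% — meets 50% limit
LTV = 475,000/675,500 = 70.3% ≤ 90%
Credit 627 → row 620–668; LTV 70.3% → column ≤71%. Grid cell → 10.125%.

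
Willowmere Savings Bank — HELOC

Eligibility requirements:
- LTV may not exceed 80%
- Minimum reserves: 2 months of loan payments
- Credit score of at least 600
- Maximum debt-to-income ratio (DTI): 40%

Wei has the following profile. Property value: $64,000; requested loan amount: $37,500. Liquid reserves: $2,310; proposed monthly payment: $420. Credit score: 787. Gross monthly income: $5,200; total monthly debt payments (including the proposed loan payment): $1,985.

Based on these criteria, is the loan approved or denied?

Approved

LTV: 37,500 ÷ 64,000 = 58.6%, within 80% cap
Liquid reserves cover 2,310/420 = 5.5 months — ≥ 2 required
Credit score 787 ≥ 600 (meets)
DTI: 1,985 ÷ 5,200 = 38.2%, within the 40% cap
All criteria satisfied.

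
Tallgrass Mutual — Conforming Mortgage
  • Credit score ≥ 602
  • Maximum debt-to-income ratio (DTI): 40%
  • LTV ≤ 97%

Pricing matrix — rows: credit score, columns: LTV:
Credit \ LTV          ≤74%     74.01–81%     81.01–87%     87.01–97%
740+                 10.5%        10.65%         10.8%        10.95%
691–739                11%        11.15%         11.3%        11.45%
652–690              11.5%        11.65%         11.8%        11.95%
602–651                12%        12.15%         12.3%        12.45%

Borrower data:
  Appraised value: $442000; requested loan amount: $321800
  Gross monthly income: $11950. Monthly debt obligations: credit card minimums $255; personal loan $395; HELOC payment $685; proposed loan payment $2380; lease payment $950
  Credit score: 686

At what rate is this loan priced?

11.5%

Credit score 686 ≥ 602; Total monthly debts = (255 + 395 + 685 + 2,380 + 950) = 4,665. Debt-to-income = 4,665/11,950 = 39% — meets 40% limit
LTV: 321,800 ÷ 442,000 = 72.8%, within 97% cap
Credit 686 → row 652–690; LTV 72.8% → column ≤74%. Grid cell → 11.5%.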